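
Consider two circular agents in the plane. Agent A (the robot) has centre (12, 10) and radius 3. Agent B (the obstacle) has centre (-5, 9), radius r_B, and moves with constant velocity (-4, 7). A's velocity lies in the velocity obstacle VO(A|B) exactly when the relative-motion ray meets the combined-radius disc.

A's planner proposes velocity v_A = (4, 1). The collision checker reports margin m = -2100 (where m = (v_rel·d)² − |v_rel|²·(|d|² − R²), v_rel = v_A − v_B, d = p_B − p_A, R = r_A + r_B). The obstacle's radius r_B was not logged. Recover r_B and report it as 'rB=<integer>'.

m = -2100
d = (-17, -1);  v_rel = (8, -6),  |v_rel|² = 100
v_rel×d = (8)·(-1) − (-6)·(-17) = -110
since m = R²·100 − (-110)²:  R² = (12100 + -2100) / 100 = 100
R = √100 = 10  ⇒  r_B = 10 − 3 = 7

rB=7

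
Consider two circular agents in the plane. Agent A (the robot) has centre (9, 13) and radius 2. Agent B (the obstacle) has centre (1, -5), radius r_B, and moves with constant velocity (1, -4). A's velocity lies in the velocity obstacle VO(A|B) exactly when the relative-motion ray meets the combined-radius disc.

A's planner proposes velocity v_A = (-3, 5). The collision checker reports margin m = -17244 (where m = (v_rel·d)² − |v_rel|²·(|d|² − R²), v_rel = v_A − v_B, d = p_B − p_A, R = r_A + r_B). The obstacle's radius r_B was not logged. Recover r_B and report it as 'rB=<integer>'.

m = -17244
d = (-8, -18);  v_rel = (-4, 9),  |v_rel|² = 97
v_rel×d = (-4)·(-18) − (9)·(-8) = 144
since m = R²·97 − 144²:  R² = (20736 + -17244) / 97 = 36
R = √36 = 6  ⇒  r_B = 6 − 2 = 4

rB=4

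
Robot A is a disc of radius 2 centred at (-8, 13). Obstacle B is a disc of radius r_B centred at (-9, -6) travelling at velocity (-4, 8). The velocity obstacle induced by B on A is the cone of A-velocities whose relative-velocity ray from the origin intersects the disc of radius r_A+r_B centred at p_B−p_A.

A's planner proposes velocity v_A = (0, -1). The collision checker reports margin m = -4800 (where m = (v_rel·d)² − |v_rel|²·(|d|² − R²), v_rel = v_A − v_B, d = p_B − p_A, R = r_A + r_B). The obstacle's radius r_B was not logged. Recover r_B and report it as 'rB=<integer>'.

m = -4800
d = (-1, -19);  v_rel = (4, -9),  |v_rel|² = 97
v_rel×d = (4)·(-19) − (-9)·(-1) = -85
since m = R²·97 − (-85)²:  R² = (7225 + -4800) / 97 = 25
R = √25 = 5  ⇒  r_B = 5 − 2 = 3

rB=3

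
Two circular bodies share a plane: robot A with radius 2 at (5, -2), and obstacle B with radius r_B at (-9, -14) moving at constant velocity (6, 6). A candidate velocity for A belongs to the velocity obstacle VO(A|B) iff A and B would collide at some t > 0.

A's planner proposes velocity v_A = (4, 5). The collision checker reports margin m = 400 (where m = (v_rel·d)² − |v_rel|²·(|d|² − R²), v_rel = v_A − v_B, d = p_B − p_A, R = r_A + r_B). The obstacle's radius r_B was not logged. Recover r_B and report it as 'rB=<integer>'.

m = 400
d = (-14, -12);  v_rel = (-2, -1),  |v_rel|² = 5
v_rel×d = (-2)·(-12) − (-1)·(-14) = 10
since m = R²·5 − 10²:  R² = (100 + 400) / 5 = 100
R = √100 = 10  ⇒  r_B = 10 − 2 = 8

rB=8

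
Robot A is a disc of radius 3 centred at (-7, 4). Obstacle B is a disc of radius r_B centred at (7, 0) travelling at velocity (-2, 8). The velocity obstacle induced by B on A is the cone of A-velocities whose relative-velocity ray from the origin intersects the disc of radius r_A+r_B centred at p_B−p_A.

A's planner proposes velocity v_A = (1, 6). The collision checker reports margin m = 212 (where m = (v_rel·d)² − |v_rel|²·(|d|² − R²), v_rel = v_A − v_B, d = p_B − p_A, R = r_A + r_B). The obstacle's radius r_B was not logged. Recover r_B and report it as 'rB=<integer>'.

m = 212
d = (14, -4);  v_rel = (3, -2),  |v_rel|² = 13
v_rel×d = (3)·(-4) − (-2)·(14) = 16
since m = R²·13 − 16²:  R² = (256 + 212) / 13 = 36
R = √36 = 6  ⇒  r_B = 6 − 3 = 3

rB=3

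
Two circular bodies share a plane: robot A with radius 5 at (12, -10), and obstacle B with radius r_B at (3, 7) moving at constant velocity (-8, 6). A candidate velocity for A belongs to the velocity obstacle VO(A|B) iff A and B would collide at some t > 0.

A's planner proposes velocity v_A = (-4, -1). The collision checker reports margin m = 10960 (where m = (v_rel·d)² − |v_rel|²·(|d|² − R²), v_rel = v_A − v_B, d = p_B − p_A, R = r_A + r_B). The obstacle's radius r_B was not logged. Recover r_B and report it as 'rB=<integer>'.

m = 10960
d = (-9, 17);  v_rel = (4, -7),  |v_rel|² = 65
v_rel×d = (4)·(17) − (-7)·(-9) = 5
since m = R²·65 − 5²:  R² = (25 + 10960) / 65 = 169
R = √169 = 13  ⇒  r_B = 13 − 5 = 8

rB=8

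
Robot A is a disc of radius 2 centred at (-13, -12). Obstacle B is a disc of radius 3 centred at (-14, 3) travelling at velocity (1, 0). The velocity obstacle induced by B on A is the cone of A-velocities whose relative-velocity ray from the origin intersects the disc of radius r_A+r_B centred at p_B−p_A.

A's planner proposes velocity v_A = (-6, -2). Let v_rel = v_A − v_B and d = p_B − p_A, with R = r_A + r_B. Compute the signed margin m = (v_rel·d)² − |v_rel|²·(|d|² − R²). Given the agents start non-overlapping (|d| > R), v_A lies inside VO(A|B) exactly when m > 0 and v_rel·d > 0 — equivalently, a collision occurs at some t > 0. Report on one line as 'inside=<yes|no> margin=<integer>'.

d = (-1, 15),  |d|² = 226;  R = 2+3 = 5,  c = 226−5² = 201
v_rel = (-7, -2),  |v_rel|² = 53;  v_rel·d = (-7)·(-1) + (-2)·(15) = -23
53·t² + 46·t + 201 = 0  ⇒  m = (-23)² − 53·201 = -10124
m = -10124 < 0,  v_rel·d = -23 < 0  ⇒  outside

inside=no margin=-10124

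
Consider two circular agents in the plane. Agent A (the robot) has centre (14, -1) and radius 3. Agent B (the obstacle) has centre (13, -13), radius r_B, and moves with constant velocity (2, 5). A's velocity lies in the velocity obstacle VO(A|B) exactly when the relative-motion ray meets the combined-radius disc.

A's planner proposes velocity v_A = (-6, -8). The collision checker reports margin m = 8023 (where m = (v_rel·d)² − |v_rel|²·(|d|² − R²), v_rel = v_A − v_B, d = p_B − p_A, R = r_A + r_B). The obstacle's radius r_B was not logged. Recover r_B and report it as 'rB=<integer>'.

m = 8023
d = (-1, -12);  v_rel = (-8, -13),  |v_rel|² = 233
v_rel×d = (-8)·(-12) − (-13)·(-1) = 83
since m = R²·233 − 83²:  R² = (6889 + 8023) / 233 = 64
R = √64 = 8  ⇒  r_B = 8 − 3 = 5

rB=5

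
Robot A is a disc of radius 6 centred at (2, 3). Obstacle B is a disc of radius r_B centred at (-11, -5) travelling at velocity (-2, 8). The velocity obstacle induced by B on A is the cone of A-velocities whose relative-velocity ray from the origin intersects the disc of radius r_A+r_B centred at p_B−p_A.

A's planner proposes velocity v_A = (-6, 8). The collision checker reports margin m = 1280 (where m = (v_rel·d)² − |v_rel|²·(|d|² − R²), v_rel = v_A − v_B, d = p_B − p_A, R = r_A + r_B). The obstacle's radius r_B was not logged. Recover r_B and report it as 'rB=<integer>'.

m = 1280
d = (-13, -8);  v_rel = (-4, 0),  |v_rel|² = 16
v_rel×d = (-4)·(-8) − (0)·(-13) = 32
since m = R²·16 − 32²:  R² = (1024 + 1280) / 16 = 144
R = √144 = 12  ⇒  r_B = 12 − 6 = 6

rB=6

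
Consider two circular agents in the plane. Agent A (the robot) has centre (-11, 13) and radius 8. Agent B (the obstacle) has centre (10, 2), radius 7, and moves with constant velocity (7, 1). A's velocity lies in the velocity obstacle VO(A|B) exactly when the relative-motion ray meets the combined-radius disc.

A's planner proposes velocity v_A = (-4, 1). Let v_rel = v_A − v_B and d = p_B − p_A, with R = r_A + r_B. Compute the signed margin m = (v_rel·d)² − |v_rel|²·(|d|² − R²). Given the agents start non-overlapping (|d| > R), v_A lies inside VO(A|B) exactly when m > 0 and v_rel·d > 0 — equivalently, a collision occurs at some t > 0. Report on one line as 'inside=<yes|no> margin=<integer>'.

d = (21, -11),  |d|² = 562;  R = 8+7 = 15,  c = 562−15² = 337
v_rel = (-11, 0),  |v_rel|² = 121;  v_rel·d = (-11)·(21) + (0)·(-11) = -231
121·t² + 462·t + 337 = 0  ⇒  m = (-231)² − 121·337 = 12584
m = 12584 > 0,  v_rel·d = -231 < 0  ⇒  outside

inside=no margin=12584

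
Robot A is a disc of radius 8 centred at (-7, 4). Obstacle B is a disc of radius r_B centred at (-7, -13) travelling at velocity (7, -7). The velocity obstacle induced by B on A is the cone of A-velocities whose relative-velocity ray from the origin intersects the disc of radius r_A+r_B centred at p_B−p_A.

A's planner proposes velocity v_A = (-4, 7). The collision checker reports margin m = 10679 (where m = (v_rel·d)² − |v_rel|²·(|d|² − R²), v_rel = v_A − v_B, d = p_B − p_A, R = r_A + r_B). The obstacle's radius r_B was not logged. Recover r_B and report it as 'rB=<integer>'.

m = 10679
d = (0, -17);  v_rel = (-11, 14),  |v_rel|² = 317
v_rel×d = (-11)·(-17) − (14)·(0) = 187
since m = R²·317 − 187²:  R² = (34969 + 10679) / 317 = 144
R = √144 = 12  ⇒  r_B = 12 − 8 = 4

rB=4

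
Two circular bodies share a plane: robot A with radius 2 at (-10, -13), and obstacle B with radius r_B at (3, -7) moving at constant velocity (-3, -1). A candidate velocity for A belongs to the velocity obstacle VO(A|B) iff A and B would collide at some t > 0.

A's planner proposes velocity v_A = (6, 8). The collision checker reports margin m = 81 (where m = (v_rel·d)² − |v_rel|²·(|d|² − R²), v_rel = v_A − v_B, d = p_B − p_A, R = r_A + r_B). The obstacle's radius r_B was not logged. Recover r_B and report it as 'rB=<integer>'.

m = 81
d = (13, 6);  v_rel = (9, 9),  |v_rel|² = 162
v_rel×d = (9)·(6) − (9)·(13) = -63
since m = R²·162 − (-63)²:  R² = (3969 + 81) / 162 = 25
R = √25 = 5  ⇒  r_B = 5 − 2 = 3

rB=3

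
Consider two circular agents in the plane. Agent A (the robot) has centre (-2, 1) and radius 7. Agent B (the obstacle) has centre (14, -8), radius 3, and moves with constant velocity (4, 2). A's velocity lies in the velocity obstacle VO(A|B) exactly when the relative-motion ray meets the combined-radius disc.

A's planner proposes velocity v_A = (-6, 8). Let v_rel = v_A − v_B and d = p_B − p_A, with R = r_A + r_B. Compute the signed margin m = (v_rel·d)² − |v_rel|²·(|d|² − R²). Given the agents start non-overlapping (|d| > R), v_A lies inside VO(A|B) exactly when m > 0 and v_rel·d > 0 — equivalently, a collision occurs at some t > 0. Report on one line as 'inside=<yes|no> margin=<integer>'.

d = (16, -9),  |d|² = 337;  R = 7+3 = 10,  c = 337−10² = 237
v_rel = (-10, 6),  |v_rel|² = 136;  v_rel·d = (-10)·(16) + (6)·(-9) = -214
136·t² + 428·t + 237 = 0  ⇒  m = (-214)² − 136·237 = 13564
m = 13564 > 0,  v_rel·d = -214 < 0  ⇒  outside

inside=no margin=13564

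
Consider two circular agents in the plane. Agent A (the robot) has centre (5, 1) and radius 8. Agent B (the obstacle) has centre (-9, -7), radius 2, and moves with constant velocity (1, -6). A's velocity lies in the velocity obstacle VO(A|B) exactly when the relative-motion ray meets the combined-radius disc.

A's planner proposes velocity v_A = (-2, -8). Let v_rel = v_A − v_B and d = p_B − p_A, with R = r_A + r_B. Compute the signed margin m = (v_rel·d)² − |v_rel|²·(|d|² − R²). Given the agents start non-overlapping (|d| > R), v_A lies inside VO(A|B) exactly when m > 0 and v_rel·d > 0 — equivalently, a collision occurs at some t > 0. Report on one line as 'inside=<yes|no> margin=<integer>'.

d = (-14, -8),  |d|² = 260;  R = 8+2 = 10,  c = 260−10² = 160
v_rel = (-3, -2),  |v_rel|² = 13;  v_rel·d = (-3)·(-14) + (-2)·(-8) = 58
13·t² − 116·t + 160 = 0  ⇒  m = 58² − 13·160 = 1284
m = 1284 > 0,  v_rel·d = 58 > 0  ⇒  inside

inside=yes margin=1284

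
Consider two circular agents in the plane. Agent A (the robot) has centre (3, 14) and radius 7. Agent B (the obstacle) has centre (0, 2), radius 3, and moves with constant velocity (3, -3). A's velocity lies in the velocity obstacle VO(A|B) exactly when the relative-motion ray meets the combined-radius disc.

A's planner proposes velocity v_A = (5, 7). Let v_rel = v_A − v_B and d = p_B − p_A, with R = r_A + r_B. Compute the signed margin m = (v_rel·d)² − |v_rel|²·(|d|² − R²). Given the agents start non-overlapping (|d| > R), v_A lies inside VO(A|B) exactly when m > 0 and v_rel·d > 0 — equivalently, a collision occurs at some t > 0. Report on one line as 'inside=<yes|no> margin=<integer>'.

d = (-3, -12),  |d|² = 153;  R = 7+3 = 10,  c = 153−10² = 53
v_rel = (2, 10),  |v_rel|² = 104;  v_rel·d = (2)·(-3) + (10)·(-12) = -126
104·t² + 252·t + 53 = 0  ⇒  m = (-126)² − 104·53 = 10364
m = 10364 > 0,  v_rel·d = -126 < 0  ⇒  outside

inside=no margin=10364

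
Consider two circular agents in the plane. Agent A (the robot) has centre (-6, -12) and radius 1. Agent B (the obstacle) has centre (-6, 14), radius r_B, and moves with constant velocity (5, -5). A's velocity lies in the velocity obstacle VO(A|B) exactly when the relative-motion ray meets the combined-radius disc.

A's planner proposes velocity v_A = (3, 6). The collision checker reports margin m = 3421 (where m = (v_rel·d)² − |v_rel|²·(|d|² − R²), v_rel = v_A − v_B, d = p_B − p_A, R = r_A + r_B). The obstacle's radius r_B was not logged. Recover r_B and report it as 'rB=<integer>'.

m = 3421
d = (0, 26);  v_rel = (-2, 11),  |v_rel|² = 125
v_rel×d = (-2)·(26) − (11)·(0) = -52
since m = R²·125 − (-52)²:  R² = (2704 + 3421) / 125 = 49
R = √49 = 7  ⇒  r_B = 7 − 1 = 6

rB=6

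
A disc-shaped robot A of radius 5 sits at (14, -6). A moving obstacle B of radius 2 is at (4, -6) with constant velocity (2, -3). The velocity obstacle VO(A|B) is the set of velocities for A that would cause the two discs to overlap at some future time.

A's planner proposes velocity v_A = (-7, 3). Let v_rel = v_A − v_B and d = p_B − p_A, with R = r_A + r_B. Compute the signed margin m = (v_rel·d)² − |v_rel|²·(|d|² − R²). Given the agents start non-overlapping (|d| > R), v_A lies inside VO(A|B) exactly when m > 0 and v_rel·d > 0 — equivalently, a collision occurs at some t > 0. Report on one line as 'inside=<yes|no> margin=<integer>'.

d = (-10, 0),  |d|² = 100;  R = 5+2 = 7,  c = 100−7² = 51
v_rel = (-9, 6),  |v_rel|² = 117;  v_rel·d = (-9)·(-10) + (6)·(0) = 90
117·t² − 180·t + 51 = 0  ⇒  m = 90² − 117·51 = 2133
m = 2133 > 0,  v_rel·d = 90 > 0  ⇒  inside

inside=yes margin=2133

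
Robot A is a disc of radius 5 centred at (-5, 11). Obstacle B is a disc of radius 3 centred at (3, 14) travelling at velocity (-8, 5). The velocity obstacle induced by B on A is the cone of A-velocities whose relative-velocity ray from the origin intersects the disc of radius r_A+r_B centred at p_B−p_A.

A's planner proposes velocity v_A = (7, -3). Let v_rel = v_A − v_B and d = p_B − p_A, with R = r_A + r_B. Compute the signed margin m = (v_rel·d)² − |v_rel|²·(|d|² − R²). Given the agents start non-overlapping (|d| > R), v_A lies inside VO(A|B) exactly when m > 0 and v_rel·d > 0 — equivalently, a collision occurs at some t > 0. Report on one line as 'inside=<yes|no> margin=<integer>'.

d = (8, 3),  |d|² = 73;  R = 5+3 = 8,  c = 73−8² = 9
v_rel = (15, -8),  |v_rel|² = 289;  v_rel·d = (15)·(8) + (-8)·(3) = 96
289·t² − 192·t + 9 = 0  ⇒  m = 96² − 289·9 = 6615
m = 6615 > 0,  v_rel·d = 96 > 0  ⇒  inside

inside=yes margin=6615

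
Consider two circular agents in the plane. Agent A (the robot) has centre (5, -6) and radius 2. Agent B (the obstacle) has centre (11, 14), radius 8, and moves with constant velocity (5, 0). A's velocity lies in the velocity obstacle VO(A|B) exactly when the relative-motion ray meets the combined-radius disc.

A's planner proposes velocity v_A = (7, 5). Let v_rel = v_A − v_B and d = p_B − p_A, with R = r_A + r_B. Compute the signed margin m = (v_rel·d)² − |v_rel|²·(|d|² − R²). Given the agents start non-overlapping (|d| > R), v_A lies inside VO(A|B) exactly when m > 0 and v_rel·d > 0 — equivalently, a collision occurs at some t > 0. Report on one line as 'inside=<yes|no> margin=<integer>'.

d = (6, 20),  |d|² = 436;  R = 2+8 = 10,  c = 436−10² = 336
v_rel = (2, 5),  |v_rel|² = 29;  v_rel·d = (2)·(6) + (5)·(20) = 112
29·t² − 224·t + 336 = 0  ⇒  m = 112² − 29·336 = 2800
m = 2800 > 0,  v_rel·d = 112 > 0  ⇒  inside

inside=yes margin=2800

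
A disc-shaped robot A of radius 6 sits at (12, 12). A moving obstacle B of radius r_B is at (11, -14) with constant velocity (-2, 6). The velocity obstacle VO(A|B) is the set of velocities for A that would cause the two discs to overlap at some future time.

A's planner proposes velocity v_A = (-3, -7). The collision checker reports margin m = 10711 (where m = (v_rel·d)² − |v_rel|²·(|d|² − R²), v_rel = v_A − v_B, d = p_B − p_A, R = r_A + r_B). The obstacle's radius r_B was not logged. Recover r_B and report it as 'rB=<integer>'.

m = 10711
d = (-1, -26);  v_rel = (-1, -13),  |v_rel|² = 170
v_rel×d = (-1)·(-26) − (-13)·(-1) = 13
since m = R²·170 − 13²:  R² = (169 + 10711) / 170 = 64
R = √64 = 8  ⇒  r_B = 8 − 6 = 2

rB=2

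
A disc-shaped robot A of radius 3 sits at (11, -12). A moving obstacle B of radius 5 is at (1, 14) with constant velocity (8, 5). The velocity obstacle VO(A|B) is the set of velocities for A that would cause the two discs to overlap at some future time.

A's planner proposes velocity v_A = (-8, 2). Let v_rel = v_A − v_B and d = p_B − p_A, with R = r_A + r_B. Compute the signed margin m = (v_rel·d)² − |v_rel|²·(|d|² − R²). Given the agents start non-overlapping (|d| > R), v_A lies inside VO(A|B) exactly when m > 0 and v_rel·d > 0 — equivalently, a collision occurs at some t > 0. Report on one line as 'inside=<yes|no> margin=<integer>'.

d = (-10, 26),  |d|² = 776;  R = 3+5 = 8,  c = 776−8² = 712
v_rel = (-16, -3),  |v_rel|² = 265;  v_rel·d = (-16)·(-10) + (-3)·(26) = 82
265·t² − 164·t + 712 = 0  ⇒  m = 82² − 265·712 = -181956
m = -181956 < 0,  v_rel·d = 82 > 0  ⇒  outside

inside=no margin=-181956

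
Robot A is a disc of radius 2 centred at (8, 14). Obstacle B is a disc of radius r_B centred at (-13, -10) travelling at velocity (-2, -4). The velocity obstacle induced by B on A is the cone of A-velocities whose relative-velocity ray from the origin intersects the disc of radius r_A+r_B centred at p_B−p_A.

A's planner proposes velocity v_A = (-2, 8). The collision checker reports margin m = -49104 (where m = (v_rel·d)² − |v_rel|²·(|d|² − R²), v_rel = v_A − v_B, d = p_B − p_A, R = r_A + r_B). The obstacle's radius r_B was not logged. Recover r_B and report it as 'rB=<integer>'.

m = -49104
d = (-21, -24);  v_rel = (0, 12),  |v_rel|² = 144
v_rel×d = (0)·(-24) − (12)·(-21) = 252
since m = R²·144 − 252²:  R² = (63504 + -49104) / 144 = 100
R = √100 = 10  ⇒  r_B = 10 − 2 = 8

rB=8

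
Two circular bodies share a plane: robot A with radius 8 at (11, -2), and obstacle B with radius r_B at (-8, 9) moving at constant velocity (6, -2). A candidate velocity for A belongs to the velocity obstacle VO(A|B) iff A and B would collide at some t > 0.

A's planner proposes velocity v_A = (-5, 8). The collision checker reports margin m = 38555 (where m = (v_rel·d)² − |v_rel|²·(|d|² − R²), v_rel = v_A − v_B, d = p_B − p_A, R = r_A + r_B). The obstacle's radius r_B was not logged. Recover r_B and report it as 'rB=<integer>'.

m = 38555
d = (-19, 11);  v_rel = (-11, 10),  |v_rel|² = 221
v_rel×d = (-11)·(11) − (10)·(-19) = 69
since m = R²·221 − 69²:  R² = (4761 + 38555) / 221 = 196
R = √196 = 14  ⇒  r_B = 14 − 8 = 6

rB=6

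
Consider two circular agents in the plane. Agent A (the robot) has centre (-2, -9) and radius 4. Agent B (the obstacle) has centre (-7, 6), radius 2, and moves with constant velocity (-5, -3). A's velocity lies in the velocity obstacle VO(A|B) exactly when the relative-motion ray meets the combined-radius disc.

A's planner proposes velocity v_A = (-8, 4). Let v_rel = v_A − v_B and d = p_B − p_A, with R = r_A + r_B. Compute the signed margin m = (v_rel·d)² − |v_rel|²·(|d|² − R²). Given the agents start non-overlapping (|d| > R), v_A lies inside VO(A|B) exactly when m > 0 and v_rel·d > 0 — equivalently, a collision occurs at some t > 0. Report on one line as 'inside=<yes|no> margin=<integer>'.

d = (-5, 15),  |d|² = 250;  R = 4+2 = 6,  c = 250−6² = 214
v_rel = (-3, 7),  |v_rel|² = 58;  v_rel·d = (-3)·(-5) + (7)·(15) = 120
58·t² − 240·t + 214 = 0  ⇒  m = 120² − 58·214 = 1988
m = 1988 > 0,  v_rel·d = 120 > 0  ⇒  inside

inside=yes margin=1988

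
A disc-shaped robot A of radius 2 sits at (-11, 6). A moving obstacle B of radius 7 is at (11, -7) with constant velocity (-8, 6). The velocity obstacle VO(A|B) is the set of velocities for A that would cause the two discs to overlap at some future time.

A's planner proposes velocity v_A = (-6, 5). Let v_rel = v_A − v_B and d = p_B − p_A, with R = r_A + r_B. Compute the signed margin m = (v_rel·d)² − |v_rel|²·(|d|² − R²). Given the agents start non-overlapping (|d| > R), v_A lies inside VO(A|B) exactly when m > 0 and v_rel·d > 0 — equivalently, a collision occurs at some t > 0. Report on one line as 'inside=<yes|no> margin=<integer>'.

d = (22, -13),  |d|² = 653;  R = 2+7 = 9,  c = 653−9² = 572
v_rel = (2, -1),  |v_rel|² = 5;  v_rel·d = (2)·(22) + (-1)·(-13) = 57
5·t² − 114·t + 572 = 0  ⇒  m = 57² − 5·572 = 389
m = 389 > 0,  v_rel·d = 57 > 0  ⇒  inside

inside=yes margin=389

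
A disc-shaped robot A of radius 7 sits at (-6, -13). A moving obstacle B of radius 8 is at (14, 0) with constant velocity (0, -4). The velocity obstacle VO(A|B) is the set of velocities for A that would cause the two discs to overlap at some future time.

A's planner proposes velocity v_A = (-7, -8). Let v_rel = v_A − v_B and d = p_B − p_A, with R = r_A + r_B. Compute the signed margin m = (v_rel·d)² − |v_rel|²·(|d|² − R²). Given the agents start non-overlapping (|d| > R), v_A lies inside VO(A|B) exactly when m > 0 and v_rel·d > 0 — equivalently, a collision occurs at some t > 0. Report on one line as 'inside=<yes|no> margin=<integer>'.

d = (20, 13),  |d|² = 569;  R = 7+8 = 15,  c = 569−15² = 344
v_rel = (-7, -4),  |v_rel|² = 65;  v_rel·d = (-7)·(20) + (-4)·(13) = -192
65·t² + 384·t + 344 = 0  ⇒  m = (-192)² − 65·344 = 14504
m = 14504 > 0,  v_rel·d = -192 < 0  ⇒  outside

inside=no margin=14504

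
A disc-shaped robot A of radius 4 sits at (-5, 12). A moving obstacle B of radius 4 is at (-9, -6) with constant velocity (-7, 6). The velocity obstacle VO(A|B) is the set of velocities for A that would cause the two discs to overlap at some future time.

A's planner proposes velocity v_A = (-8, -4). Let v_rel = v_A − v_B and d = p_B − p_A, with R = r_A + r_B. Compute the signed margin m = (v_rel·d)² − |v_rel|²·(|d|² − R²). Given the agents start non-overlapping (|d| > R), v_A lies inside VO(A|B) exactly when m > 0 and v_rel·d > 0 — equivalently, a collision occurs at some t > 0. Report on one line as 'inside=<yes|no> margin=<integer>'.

d = (-4, -18),  |d|² = 340;  R = 4+4 = 8,  c = 340−8² = 276
v_rel = (-1, -10),  |v_rel|² = 101;  v_rel·d = (-1)·(-4) + (-10)·(-18) = 184
101·t² − 368·t + 276 = 0  ⇒  m = 184² − 101·276 = 5980
m = 5980 > 0,  v_rel·d = 184 > 0  ⇒  inside

inside=yes margin=5980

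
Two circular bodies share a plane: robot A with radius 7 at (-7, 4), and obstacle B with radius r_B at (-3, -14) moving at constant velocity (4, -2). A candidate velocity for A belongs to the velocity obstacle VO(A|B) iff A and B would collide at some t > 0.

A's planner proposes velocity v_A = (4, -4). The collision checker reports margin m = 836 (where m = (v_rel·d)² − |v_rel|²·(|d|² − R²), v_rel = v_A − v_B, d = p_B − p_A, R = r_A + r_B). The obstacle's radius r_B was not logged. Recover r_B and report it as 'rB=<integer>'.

m = 836
d = (4, -18);  v_rel = (0, -2),  |v_rel|² = 4
v_rel×d = (0)·(-18) − (-2)·(4) = 8
since m = R²·4 − 8²:  R² = (64 + 836) / 4 = 225
R = √225 = 15  ⇒  r_B = 15 − 7 = 8

rB=8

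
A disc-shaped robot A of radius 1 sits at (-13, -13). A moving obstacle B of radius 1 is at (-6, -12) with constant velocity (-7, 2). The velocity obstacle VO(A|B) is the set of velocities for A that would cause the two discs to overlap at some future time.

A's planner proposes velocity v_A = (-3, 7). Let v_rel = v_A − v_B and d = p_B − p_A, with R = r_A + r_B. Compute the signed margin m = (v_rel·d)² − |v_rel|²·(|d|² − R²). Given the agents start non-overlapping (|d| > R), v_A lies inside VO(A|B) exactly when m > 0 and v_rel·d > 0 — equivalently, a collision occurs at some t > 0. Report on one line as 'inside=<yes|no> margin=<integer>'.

d = (7, 1),  |d|² = 50;  R = 1+1 = 2,  c = 50−2² = 46
v_rel = (4, 5),  |v_rel|² = 41;  v_rel·d = (4)·(7) + (5)·(1) = 33
41·t² − 66·t + 46 = 0  ⇒  m = 33² − 41·46 = -797
m = -797 < 0,  v_rel·d = 33 > 0  ⇒  outside

inside=no margin=-797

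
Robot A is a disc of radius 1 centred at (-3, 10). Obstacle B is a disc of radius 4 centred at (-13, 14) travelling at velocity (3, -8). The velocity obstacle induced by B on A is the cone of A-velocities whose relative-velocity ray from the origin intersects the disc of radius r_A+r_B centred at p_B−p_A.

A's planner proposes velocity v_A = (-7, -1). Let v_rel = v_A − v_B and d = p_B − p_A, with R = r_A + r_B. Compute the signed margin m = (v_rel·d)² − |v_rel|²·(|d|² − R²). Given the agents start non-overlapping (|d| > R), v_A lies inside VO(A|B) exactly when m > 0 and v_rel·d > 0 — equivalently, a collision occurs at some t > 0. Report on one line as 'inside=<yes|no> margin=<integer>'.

d = (-10, 4),  |d|² = 116;  R = 1+4 = 5,  c = 116−5² = 91
v_rel = (-10, 7),  |v_rel|² = 149;  v_rel·d = (-10)·(-10) + (7)·(4) = 128
149·t² − 256·t + 91 = 0  ⇒  m = 128² − 149·91 = 2825
m = 2825 > 0,  v_rel·d = 128 > 0  ⇒  inside

inside=yes margin=2825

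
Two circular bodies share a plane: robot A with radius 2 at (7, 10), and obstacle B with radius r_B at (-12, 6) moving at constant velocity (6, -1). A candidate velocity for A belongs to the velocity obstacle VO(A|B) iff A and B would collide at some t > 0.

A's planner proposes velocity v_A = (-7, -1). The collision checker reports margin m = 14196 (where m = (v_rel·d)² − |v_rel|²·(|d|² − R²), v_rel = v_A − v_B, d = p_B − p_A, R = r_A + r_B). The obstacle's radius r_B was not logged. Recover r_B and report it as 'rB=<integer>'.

m = 14196
d = (-19, -4);  v_rel = (-13, 0),  |v_rel|² = 169
v_rel×d = (-13)·(-4) − (0)·(-19) = 52
since m = R²·169 − 52²:  R² = (2704 + 14196) / 169 = 100
R = √100 = 10  ⇒  r_B = 10 − 2 = 8

rB=8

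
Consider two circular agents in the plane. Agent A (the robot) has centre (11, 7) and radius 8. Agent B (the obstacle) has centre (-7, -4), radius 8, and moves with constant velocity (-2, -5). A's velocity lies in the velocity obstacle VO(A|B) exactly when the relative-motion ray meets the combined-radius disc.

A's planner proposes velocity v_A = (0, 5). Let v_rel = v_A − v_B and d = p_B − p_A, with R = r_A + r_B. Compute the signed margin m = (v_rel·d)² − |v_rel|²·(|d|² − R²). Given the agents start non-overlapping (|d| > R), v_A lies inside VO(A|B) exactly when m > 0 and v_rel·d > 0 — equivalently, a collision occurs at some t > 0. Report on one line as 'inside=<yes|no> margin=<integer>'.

d = (-18, -11),  |d|² = 445;  R = 8+8 = 16,  c = 445−16² = 189
v_rel = (2, 10),  |v_rel|² = 104;  v_rel·d = (2)·(-18) + (10)·(-11) = -146
104·t² + 292·t + 189 = 0  ⇒  m = (-146)² − 104·189 = 1660
m = 1660 > 0,  v_rel·d = -146 < 0  ⇒  outside

inside=no margin=1660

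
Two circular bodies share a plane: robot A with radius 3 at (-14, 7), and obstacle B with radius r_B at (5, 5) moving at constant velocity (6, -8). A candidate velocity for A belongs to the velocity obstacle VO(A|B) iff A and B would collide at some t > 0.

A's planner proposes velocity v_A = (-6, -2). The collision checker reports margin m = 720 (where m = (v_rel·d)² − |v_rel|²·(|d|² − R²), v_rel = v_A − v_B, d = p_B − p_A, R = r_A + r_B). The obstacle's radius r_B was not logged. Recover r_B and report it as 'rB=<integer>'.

m = 720
d = (19, -2);  v_rel = (-12, 6),  |v_rel|² = 180
v_rel×d = (-12)·(-2) − (6)·(19) = -90
since m = R²·180 − (-90)²:  R² = (8100 + 720) / 180 = 49
R = √49 = 7  ⇒  r_B = 7 − 3 = 4

rB=4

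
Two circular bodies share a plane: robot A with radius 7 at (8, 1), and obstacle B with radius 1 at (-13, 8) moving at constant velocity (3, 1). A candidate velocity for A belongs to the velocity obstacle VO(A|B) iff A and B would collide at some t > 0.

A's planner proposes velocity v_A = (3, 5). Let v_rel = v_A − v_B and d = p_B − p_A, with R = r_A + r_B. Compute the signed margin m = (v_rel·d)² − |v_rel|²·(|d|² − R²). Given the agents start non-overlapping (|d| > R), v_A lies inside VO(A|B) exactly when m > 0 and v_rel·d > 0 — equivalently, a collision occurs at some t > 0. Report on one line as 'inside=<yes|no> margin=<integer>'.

d = (-21, 7),  |d|² = 490;  R = 7+1 = 8,  c = 490−8² = 426
v_rel = (0, 4),  |v_rel|² = 16;  v_rel·d = (0)·(-21) + (4)·(7) = 28
16·t² − 56·t + 426 = 0  ⇒  m = 28² − 16·426 = -6032
m = -6032 < 0,  v_rel·d = 28 > 0  ⇒  outside

inside=no margin=-6032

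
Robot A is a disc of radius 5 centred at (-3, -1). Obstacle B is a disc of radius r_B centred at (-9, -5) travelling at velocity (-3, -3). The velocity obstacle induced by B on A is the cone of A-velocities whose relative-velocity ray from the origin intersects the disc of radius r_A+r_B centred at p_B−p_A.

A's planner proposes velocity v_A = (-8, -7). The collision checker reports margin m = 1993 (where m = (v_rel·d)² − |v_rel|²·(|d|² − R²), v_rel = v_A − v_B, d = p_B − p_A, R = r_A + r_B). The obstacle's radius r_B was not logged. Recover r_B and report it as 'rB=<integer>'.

m = 1993
d = (-6, -4);  v_rel = (-5, -4),  |v_rel|² = 41
v_rel×d = (-5)·(-4) − (-4)·(-6) = -4
since m = R²·41 − (-4)²:  R² = (16 + 1993) / 41 = 49
R = √49 = 7  ⇒  r_B = 7 − 5 = 2

rB=2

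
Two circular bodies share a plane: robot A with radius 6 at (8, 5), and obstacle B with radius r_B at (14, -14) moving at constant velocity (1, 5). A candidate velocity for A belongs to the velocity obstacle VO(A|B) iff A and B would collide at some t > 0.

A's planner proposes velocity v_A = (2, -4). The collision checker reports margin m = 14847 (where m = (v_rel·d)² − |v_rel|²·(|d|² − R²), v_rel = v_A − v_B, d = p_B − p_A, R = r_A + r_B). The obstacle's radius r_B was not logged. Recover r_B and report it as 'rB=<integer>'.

m = 14847
d = (6, -19);  v_rel = (1, -9),  |v_rel|² = 82
v_rel×d = (1)·(-19) − (-9)·(6) = 35
since m = R²·82 − 35²:  R² = (1225 + 14847) / 82 = 196
R = √196 = 14  ⇒  r_B = 14 − 6 = 8

rB=8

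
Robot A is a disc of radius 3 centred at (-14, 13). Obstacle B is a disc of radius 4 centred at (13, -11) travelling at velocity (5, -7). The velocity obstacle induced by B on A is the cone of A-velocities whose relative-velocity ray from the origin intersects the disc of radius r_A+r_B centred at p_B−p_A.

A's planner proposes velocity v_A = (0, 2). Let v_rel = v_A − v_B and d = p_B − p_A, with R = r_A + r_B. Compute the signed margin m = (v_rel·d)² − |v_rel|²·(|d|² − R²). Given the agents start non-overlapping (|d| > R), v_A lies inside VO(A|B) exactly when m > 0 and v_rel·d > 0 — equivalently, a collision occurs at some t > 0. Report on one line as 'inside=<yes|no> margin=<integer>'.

d = (27, -24),  |d|² = 1305;  R = 3+4 = 7,  c = 1305−7² = 1256
v_rel = (-5, 9),  |v_rel|² = 106;  v_rel·d = (-5)·(27) + (9)·(-24) = -351
106·t² + 702·t + 1256 = 0  ⇒  m = (-351)² − 106·1256 = -9935
m = -9935 < 0,  v_rel·d = -351 < 0  ⇒  outside

inside=no margin=-9935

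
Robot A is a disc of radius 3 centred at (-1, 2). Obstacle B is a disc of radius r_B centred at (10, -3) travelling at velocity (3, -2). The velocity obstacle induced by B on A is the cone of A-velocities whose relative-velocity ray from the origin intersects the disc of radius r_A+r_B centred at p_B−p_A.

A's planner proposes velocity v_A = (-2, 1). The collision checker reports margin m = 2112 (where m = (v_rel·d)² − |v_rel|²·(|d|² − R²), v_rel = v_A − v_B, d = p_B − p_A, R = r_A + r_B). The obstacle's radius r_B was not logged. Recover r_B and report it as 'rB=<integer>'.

m = 2112
d = (11, -5);  v_rel = (-5, 3),  |v_rel|² = 34
v_rel×d = (-5)·(-5) − (3)·(11) = -8
since m = R²·34 − (-8)²:  R² = (64 + 2112) / 34 = 64
R = √64 = 8  ⇒  r_B = 8 − 3 = 5

rB=5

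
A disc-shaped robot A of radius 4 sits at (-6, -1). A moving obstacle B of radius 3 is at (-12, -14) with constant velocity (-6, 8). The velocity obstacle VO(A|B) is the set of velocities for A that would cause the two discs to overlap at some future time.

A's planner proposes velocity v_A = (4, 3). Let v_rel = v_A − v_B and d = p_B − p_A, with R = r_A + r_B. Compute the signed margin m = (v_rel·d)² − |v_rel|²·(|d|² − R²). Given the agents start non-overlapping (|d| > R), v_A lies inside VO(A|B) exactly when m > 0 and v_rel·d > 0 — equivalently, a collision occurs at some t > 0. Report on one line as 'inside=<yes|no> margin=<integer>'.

d = (-6, -13),  |d|² = 205;  R = 4+3 = 7,  c = 205−7² = 156
v_rel = (10, -5),  |v_rel|² = 125;  v_rel·d = (10)·(-6) + (-5)·(-13) = 5
125·t² − 10·t + 156 = 0  ⇒  m = 5² − 125·156 = -19475
m = -19475 < 0,  v_rel·d = 5 > 0  ⇒  outside

inside=no margin=-19475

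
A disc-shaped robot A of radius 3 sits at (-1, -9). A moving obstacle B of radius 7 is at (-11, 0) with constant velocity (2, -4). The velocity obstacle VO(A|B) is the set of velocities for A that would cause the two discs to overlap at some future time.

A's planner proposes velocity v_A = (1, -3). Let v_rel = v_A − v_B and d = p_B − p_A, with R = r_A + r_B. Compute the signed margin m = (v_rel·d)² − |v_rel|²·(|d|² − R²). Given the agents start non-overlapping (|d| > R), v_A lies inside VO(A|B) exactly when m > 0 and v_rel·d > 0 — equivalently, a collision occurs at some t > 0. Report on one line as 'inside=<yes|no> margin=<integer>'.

d = (-10, 9),  |d|² = 181;  R = 3+7 = 10,  c = 181−10² = 81
v_rel = (-1, 1),  |v_rel|² = 2;  v_rel·d = (-1)·(-10) + (1)·(9) = 19
2·t² − 38·t + 81 = 0  ⇒  m = 19² − 2·81 = 199
m = 199 > 0,  v_rel·d = 19 > 0  ⇒  inside

inside=yes margin=199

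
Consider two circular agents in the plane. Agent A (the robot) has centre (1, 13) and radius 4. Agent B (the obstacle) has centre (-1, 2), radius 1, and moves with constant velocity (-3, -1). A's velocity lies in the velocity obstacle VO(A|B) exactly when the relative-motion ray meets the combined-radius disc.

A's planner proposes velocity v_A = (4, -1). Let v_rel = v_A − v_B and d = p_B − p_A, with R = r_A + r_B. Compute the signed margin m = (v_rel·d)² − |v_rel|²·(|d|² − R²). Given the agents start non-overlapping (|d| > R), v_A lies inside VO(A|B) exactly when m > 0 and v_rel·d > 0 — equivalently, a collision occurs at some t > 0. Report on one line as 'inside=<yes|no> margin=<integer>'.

d = (-2, -11),  |d|² = 125;  R = 4+1 = 5,  c = 125−5² = 100
v_rel = (7, 0),  |v_rel|² = 49;  v_rel·d = (7)·(-2) + (0)·(-11) = -14
49·t² + 28·t + 100 = 0  ⇒  m = (-14)² − 49·100 = -4704
m = -4704 < 0,  v_rel·d = -14 < 0  ⇒  outside

inside=no margin=-4704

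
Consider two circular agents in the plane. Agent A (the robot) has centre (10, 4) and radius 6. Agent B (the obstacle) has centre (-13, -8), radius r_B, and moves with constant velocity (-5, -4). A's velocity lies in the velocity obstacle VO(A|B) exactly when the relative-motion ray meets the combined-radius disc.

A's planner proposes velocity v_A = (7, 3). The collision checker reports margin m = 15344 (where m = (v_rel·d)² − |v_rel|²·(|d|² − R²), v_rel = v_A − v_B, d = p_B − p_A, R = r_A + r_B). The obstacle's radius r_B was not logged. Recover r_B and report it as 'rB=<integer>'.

m = 15344
d = (-23, -12);  v_rel = (12, 7),  |v_rel|² = 193
v_rel×d = (12)·(-12) − (7)·(-23) = 17
since m = R²·193 − 17²:  R² = (289 + 15344) / 193 = 81
R = √81 = 9  ⇒  r_B = 9 − 6 = 3

rB=3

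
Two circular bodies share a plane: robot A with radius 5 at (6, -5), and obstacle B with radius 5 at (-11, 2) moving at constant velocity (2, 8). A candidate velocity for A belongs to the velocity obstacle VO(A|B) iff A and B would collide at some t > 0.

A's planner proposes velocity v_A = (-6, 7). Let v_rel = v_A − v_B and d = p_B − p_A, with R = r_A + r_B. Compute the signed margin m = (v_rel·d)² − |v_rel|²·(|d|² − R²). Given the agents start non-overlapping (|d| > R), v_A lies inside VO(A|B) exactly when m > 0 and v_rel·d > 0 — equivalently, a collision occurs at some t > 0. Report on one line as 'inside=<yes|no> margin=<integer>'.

d = (-17, 7),  |d|² = 338;  R = 5+5 = 10,  c = 338−10² = 238
v_rel = (-8, -1),  |v_rel|² = 65;  v_rel·d = (-8)·(-17) + (-1)·(7) = 129
65·t² − 258·t + 238 = 0  ⇒  m = 129² − 65·238 = 1171
m = 1171 > 0,  v_rel·d = 129 > 0  ⇒  inside

inside=yes margin=1171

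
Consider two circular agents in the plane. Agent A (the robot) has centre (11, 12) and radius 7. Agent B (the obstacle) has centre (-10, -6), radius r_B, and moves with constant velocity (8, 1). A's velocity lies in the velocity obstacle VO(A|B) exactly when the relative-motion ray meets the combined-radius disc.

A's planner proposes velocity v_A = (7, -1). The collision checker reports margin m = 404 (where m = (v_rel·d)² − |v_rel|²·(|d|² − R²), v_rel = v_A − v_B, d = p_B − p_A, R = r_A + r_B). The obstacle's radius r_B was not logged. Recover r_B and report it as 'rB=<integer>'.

m = 404
d = (-21, -18);  v_rel = (-1, -2),  |v_rel|² = 5
v_rel×d = (-1)·(-18) − (-2)·(-21) = -24
since m = R²·5 − (-24)²:  R² = (576 + 404) / 5 = 196
R = √196 = 14  ⇒  r_B = 14 − 7 = 7

rB=7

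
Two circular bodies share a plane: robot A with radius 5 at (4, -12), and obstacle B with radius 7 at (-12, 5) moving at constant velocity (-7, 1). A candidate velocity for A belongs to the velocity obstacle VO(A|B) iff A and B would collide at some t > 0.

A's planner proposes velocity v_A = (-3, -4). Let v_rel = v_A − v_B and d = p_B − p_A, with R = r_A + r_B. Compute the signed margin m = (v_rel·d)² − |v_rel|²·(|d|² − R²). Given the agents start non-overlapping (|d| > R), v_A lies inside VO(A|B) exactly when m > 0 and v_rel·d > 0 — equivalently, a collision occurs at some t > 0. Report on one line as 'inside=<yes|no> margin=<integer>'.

d = (-16, 17),  |d|² = 545;  R = 5+7 = 12,  c = 545−12² = 401
v_rel = (4, -5),  |v_rel|² = 41;  v_rel·d = (4)·(-16) + (-5)·(17) = -149
41·t² + 298·t + 401 = 0  ⇒  m = (-149)² − 41·401 = 5760
m = 5760 > 0,  v_rel·d = -149 < 0  ⇒  outside

inside=no margin=5760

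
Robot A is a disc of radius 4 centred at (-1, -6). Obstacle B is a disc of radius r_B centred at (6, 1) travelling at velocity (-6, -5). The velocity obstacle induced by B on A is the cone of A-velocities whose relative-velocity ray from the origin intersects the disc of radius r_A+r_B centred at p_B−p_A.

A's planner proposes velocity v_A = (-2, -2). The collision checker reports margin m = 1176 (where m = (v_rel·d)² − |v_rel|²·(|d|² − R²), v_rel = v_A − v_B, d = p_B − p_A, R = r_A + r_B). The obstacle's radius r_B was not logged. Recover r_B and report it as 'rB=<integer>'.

m = 1176
d = (7, 7);  v_rel = (4, 3),  |v_rel|² = 25
v_rel×d = (4)·(7) − (3)·(7) = 7
since m = R²·25 − 7²:  R² = (49 + 1176) / 25 = 49
R = √49 = 7  ⇒  r_B = 7 − 4 = 3

rB=3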